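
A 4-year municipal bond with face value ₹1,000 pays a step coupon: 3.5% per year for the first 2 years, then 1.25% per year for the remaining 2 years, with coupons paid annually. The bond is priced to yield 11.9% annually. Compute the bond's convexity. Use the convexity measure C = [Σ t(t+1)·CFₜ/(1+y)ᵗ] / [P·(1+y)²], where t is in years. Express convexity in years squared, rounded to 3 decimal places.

With y = 0.119:
  t   CF        PV=CF/(1+0.119)^t    t·PV        t(t+1)·PV
  1        35.00        31.2779        31.2779          62.5559
  2        35.00        27.9517        55.9034         167.7101
  3        12.50         8.9211        26.7634         107.0535
  4     1,012.50       645.7653     2,583.0611      12,915.3054
  Σ                    713.9160     2,697.0058      13,252.6249
P = 713.9160.
Convexity = Σ t(t+1)·PV / [P·(1+y)²] = 13,252.6249 / (713.9160 × 1.252161) = 14.82500.

14.825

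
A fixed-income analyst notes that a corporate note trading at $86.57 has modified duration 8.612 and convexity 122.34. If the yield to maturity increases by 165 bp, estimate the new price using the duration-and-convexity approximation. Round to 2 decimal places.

$75.71

Duration effect: -D_mod·Δy = -8.612 × (+0.0165) = -0.142098
Convexity effect: ½·C·(Δy)² = 0.5 × 122.34 × (0.0165)² = +0.0166535325
ΔP/P ≈ -0.142098 + 0.0166535325 = -0.1254444675
New price ≈ 86.57 × (1 - 0.1254444675) = 75.710272448525.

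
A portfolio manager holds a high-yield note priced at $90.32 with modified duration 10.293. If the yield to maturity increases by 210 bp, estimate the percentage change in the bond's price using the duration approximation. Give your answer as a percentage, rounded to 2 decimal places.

-21.62%

Duration approximation: ΔP/P ≈ -D_mod · Δy = -10.293 × (+0.021) = -0.216153.
As a percentage: -21.6153%.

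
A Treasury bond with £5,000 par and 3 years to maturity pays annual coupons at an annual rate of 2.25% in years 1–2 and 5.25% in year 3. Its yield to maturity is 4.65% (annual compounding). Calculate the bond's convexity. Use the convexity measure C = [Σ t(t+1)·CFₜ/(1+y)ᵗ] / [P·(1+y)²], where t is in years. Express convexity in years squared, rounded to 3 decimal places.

With y = 0.0465:
  t   CF        PV=CF/(1+0.0465)^t    t·PV        t(t+1)·PV
  1       112.50       107.5012       107.5012         215.0024
  2       112.50       102.7245       205.4490         616.3470
  3     5,262.50     4,591.7096    13,775.1287      55,100.5149
  Σ                  4,801.9353    14,088.0789      55,931.8643
P = 4,801.9353.
Convexity = Σ t(t+1)·PV / [P·(1+y)²] = 55,931.8643 / (4,801.9353 × 1.095162) = 10.63566.

10.636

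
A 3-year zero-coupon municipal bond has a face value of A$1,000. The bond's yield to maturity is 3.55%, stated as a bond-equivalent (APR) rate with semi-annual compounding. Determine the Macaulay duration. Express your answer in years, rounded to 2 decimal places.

A zero-coupon bond has a single cash flow at maturity, so its Macaulay duration equals its maturity: 3 years.
(Equivalently: 6 semi-annual periods ÷ 2 = 3 years.)

3.00 years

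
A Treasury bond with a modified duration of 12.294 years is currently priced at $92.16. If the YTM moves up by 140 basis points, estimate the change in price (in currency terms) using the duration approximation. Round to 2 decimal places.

-$15.86

Duration approximation: ΔP/P ≈ -D_mod · Δy = -12.294 × (+0.014) = -0.172116.
ΔP ≈ 92.16 × (-0.172116) = -15.86221056.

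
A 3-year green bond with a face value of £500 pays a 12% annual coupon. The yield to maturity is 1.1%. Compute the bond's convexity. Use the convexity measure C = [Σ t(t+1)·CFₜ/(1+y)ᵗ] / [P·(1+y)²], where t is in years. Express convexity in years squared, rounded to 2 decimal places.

With y = 0.011:
  t   CF        PV=CF/(1+0.011)^t    t·PV        t(t+1)·PV
  1        60.00        59.3472        59.3472         118.6944
  2        60.00        58.7015       117.4029         352.2088
  3       560.00       541.9192     1,625.7577       6,503.0307
  Σ                    659.9679     1,802.5078       6,973.9339
P = 659.9679.
Convexity = Σ t(t+1)·PV / [P·(1+y)²] = 6,973.9339 / (659.9679 × 1.022121) = 10.33839.

10.34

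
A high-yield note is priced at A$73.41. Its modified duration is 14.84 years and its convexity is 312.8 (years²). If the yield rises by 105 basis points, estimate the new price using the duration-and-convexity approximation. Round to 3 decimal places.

A$63.237

Duration effect: -D_mod·Δy = -14.84 × (+0.0105) = -0.155820
Convexity effect: ½·C·(Δy)² = 0.5 × 312.8 × (0.0105)² = +0.0172431
ΔP/P ≈ -0.155820 + 0.0172431 = -0.1385769
New price ≈ 73.41 × (1 - 0.1385769) = 63.237069771.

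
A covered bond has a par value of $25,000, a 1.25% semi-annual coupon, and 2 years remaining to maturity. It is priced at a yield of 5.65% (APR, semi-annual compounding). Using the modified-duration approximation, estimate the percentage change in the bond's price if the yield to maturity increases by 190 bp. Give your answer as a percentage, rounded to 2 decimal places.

-3.66%

Periodic yield y = 0.02825. Modified duration first:
  t   CF        PV=CF/(1+0.02825)^t    t·PV
  1       156.25       151.9572       151.9572
  2       156.25       147.7824       295.5647
  3       156.25       143.7222       431.1666
  4    25,156.25    22,503.5497    90,014.1989
  Σ                 22,947.0115    90,892.8874
P = 22,947.0115; D_Mac = 3.96099 half-year periods = 1.98050 yrs; D_mod = 1.98050/(1+0.02825) = 1.92608 yrs.
ΔP/P ≈ -D_mod · Δy = -1.92608 × (+0.019) = -0.036596 = -3.6596%.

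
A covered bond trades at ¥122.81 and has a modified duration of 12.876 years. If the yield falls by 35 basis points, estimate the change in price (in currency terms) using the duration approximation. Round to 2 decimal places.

+¥5.53

Duration approximation: ΔP/P ≈ -D_mod · Δy = -12.876 × (-0.0035) = +0.045066.
ΔP ≈ 122.81 × (+0.045066) = +5.53455546.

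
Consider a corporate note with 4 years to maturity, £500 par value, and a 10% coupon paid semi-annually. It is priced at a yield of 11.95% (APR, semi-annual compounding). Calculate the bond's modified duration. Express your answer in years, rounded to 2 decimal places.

Periodic yield y = 0.05975. First find Macaulay duration:
  t   CF        PV=CF/(1+0.05975)^t    t·PV
  1        25.00        23.5905        23.5905
  2        25.00        22.2604        44.5208
  3        25.00        21.0053        63.0160
  4        25.00        19.8210        79.2841
  5        25.00        18.7035        93.5175
  6        25.00        17.6490       105.8938
  7        25.00        16.6539       116.5773
  8       525.00       330.0136     2,640.1092
  Σ                    469.6973     3,166.5093
P = 469.6973; Macaulay duration = 3,166.5093 / 469.6973 = 6.74160 half-year periods = 3.37080 years.
Modified duration = D_Mac / (1 + y) = 3.37080 / 1.05975 = 3.18075 years.

3.18 years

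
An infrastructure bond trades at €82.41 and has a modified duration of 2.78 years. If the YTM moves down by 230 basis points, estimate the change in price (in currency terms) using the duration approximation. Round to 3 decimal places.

Duration approximation: ΔP/P ≈ -D_mod · Δy = -2.78 × (-0.023) = +0.063940.
ΔP ≈ 82.41 × (+0.063940) = +5.2692954.

+€5.269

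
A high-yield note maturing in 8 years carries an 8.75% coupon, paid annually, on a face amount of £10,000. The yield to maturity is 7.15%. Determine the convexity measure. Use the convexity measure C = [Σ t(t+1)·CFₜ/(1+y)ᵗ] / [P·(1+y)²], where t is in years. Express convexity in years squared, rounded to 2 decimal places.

43.89

With y = 0.0715:
  t   CF        PV=CF/(1+0.0715)^t    t·PV        t(t+1)·PV
  1       875.00       816.6122       816.6122       1,633.2245
  2       875.00       762.1206     1,524.2412       4,572.7236
  3       875.00       711.2651     2,133.7954       8,535.1817
  4       875.00       663.8032     2,655.2129      13,276.0643
  5       875.00       619.5084     3,097.5418      18,585.2510
  6       875.00       578.1693     3,469.0156      24,283.1091
  7       875.00       539.5887     3,777.1207      30,216.9658
  8    10,875.00     6,258.8114    50,070.4909     450,634.4184
  Σ                 10,949.8789    67,544.0308     551,736.9384
P = 10,949.8789.
Convexity = Σ t(t+1)·PV / [P·(1+y)²] = 551,736.9384 / (10,949.8789 × 1.148112) = 43.88725.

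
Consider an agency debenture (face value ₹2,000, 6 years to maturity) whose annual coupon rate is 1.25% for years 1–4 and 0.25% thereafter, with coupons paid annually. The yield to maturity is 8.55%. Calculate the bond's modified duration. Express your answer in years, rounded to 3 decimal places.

Periodic yield y = 0.0855. First find Macaulay duration:
  t   CF        PV=CF/(1+0.0855)^t    t·PV
  1        25.00        23.0309        23.0309
  2        25.00        21.2168        42.4336
  3        25.00        19.5457        58.6370
  4        25.00        18.0061        72.0246
  5         5.00         3.3176        16.5879
  6     2,005.00     1,225.5623     7,353.3741
  Σ                  1,310.6794     7,566.0881
P = 1,310.6794; Macaulay duration = 7,566.0881 / 1,310.6794 = 5.77265 years.
Modified duration = D_Mac / (1 + y) = 5.77265 / 1.0855 = 5.31796 years.

5.318 years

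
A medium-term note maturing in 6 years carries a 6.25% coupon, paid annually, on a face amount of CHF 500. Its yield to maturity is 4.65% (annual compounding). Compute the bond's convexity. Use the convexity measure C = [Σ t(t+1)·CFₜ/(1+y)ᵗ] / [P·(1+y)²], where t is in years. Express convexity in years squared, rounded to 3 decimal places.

With y = 0.0465:
  t   CF        PV=CF/(1+0.0465)^t    t·PV        t(t+1)·PV
  1        31.25        29.8614        29.8614          59.7229
  2        31.25        28.5346        57.0692         171.2075
  3        31.25        27.2667        81.8001         327.2002
  4        31.25        26.0551       104.2205         521.1024
  5        31.25        24.8974       124.4870         746.9218
  6       531.25       404.4488     2,426.6928      16,986.8494
  Σ                    541.0640     2,824.1309      18,813.0042
P = 541.0640.
Convexity = Σ t(t+1)·PV / [P·(1+y)²] = 18,813.0042 / (541.0640 × 1.095162) = 31.74907.

31.749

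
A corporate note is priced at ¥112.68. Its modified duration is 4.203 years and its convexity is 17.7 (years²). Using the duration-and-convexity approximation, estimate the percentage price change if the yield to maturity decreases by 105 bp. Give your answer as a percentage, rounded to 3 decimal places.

Duration effect: -D_mod·Δy = -4.203 × (-0.0105) = +0.0441315
Convexity effect: ½·C·(Δy)² = 0.5 × 17.7 × (-0.0105)² = +0.0009757125
ΔP/P ≈ +0.0441315 + 0.0009757125 = +0.0451072125
= +4.51072125%.

+4.511%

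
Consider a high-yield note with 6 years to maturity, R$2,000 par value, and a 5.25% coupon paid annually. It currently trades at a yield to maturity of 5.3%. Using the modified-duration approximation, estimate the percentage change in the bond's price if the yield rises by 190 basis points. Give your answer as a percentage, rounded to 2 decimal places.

Periodic yield y = 0.053. Modified duration first:
  t   CF        PV=CF/(1+0.053)^t    t·PV
  1       105.00        99.7151        99.7151
  2       105.00        94.6962       189.3924
  3       105.00        89.9299       269.7897
  4       105.00        85.4035       341.6141
  5       105.00        81.1050       405.5248
  6     2,105.00     1,544.1229     9,264.7376
  Σ                  1,994.9726    10,570.7738
P = 1,994.9726; D_Mac = 5.29871 yrs; D_mod = 5.29871/(1+0.053) = 5.03201 yrs.
ΔP/P ≈ -D_mod · Δy = -5.03201 × (+0.019) = -0.095608 = -9.5608%.

-9.56%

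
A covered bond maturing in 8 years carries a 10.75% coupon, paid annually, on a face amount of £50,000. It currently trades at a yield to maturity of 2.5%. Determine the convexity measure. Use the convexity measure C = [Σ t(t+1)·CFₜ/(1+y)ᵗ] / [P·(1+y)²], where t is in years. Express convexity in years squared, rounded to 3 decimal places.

With y = 0.025:
  t   CF        PV=CF/(1+0.025)^t    t·PV        t(t+1)·PV
  1     5,375.00     5,243.9024     5,243.9024      10,487.8049
  2     5,375.00     5,116.0024    10,232.0048      30,696.0143
  3     5,375.00     4,991.2218    14,973.6655      59,894.6620
  4     5,375.00     4,869.4847    19,477.9389      97,389.6943
  5     5,375.00     4,750.7168    23,753.5840     142,521.5039
  6     5,375.00     4,634.8457    27,809.0739     194,663.5175
  7     5,375.00     4,521.8006    31,652.6045     253,220.8358
  8    55,375.00    45,448.8414   363,590.7309   3,272,316.5778
  Σ                 79,576.8158   496,733.5048   4,061,190.6104
P = 79,576.8158.
Convexity = Σ t(t+1)·PV / [P·(1+y)²] = 4,061,190.6104 / (79,576.8158 × 1.050625) = 48.57570.

48.576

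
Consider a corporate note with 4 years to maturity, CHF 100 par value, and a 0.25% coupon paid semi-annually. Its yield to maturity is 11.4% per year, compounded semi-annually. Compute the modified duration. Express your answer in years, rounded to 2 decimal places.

3.76 years

Periodic yield y = 0.057. First find Macaulay duration:
  t   CF        PV=CF/(1+0.057)^t    t·PV
  1        0.125         0.1183         0.1183
  2        0.125         0.1119         0.2238
  3        0.125         0.1058         0.3175
  4        0.125         0.1001         0.4006
  5        0.125         0.0947         0.4737
  6        0.125         0.0896         0.5378
  7        0.125         0.0848         0.5936
  8      100.125        64.2603       514.0823
  Σ                     64.9656       516.7475
P = 64.9656; Macaulay duration = 516.7475 / 64.9656 = 7.95417 half-year periods = 3.97709 years.
Modified duration = D_Mac / (1 + y) = 3.97709 / 1.057 = 3.76262 years.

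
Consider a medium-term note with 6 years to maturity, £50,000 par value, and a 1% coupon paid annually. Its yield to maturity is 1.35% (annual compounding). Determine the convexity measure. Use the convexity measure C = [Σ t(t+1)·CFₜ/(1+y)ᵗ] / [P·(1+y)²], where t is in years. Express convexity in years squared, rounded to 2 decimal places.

With y = 0.0135:
  t   CF        PV=CF/(1+0.0135)^t    t·PV        t(t+1)·PV
  1       500.00       493.3399       493.3399         986.6798
  2       500.00       486.7685       973.5371       2,920.6112
  3       500.00       480.2847     1,440.8541       5,763.4163
  4       500.00       473.8872     1,895.5489       9,477.7443
  5       500.00       467.5750     2,337.8748      14,027.2486
  6    50,500.00    46,596.0240   279,576.1438   1,957,033.0065
  Σ                 48,997.8793   286,717.2985   1,990,208.7067
P = 48,997.8793.
Convexity = Σ t(t+1)·PV / [P·(1+y)²] = 1,990,208.7067 / (48,997.8793 × 1.027182) = 39.54338.

39.54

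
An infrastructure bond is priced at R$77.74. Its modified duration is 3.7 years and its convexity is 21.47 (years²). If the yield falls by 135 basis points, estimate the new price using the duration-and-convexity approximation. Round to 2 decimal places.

R$81.78

Duration effect: -D_mod·Δy = -3.7 × (-0.0135) = +0.049950
Convexity effect: ½·C·(Δy)² = 0.5 × 21.47 × (-0.0135)² = +0.00195645375
ΔP/P ≈ +0.049950 + 0.00195645375 = +0.05190645375
New price ≈ 77.74 × (1 + 0.05190645375) = 81.775207714525.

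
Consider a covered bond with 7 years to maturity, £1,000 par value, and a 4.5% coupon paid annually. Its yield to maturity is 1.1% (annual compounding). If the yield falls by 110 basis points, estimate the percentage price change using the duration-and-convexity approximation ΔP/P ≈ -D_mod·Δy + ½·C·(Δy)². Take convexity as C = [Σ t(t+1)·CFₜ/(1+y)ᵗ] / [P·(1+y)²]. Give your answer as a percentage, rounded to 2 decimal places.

With y = 0.011:
  t   CF        PV=CF/(1+0.011)^t    t·PV        t(t+1)·PV
  1        45.00        44.5104        44.5104          89.0208
  2        45.00        44.0261        88.0522         264.1566
  3        45.00        43.5471       130.6412         522.5650
  4        45.00        43.0733       172.2931         861.4655
  5        45.00        42.6046       213.0231       1,278.1387
  6        45.00        42.1411       252.8464       1,769.9250
  7     1,045.00       967.9618     6,775.7323      54,205.8587
  Σ                  1,227.8643     7,677.0988      58,991.1302
P = 1,227.8643; D_Mac = 6.25240 yrs; D_mod = 6.18437 yrs; C = 47.00392.
Duration effect: -6.18437 × (-0.011) = +0.068028
Convexity effect: 0.5 × 47.00392 × (-0.011)² = +0.0028437
ΔP/P ≈ +0.068028 + 0.0028437 = +0.070872 = +7.0872%.

+7.09%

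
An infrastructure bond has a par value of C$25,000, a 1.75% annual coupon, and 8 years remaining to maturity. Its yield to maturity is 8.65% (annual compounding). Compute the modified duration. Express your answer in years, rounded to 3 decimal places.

6.784 years

Periodic yield y = 0.0865. First find Macaulay duration:
  t   CF        PV=CF/(1+0.0865)^t    t·PV
  1       437.50       402.6691       402.6691
  2       437.50       370.6112       741.2225
  3       437.50       341.1056     1,023.3168
  4       437.50       313.9490     1,255.7961
  5       437.50       288.9545     1,444.7723
  6       437.50       265.9498     1,595.6988
  7       437.50       244.7766     1,713.4364
  8    25,437.50    13,098.9529   104,791.6234
  Σ                 15,326.9688   112,968.5354
P = 15,326.9688; Macaulay duration = 112,968.5354 / 15,326.9688 = 7.37057 years.
Modified duration = D_Mac / (1 + y) = 7.37057 / 1.0865 = 6.78378 years.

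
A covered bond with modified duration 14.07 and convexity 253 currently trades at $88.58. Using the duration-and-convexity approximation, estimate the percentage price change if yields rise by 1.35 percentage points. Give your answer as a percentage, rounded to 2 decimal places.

Duration effect: -D_mod·Δy = -14.07 × (+0.0135) = -0.189945
Convexity effect: ½·C·(Δy)² = 0.5 × 253 × (0.0135)² = +0.023054625
ΔP/P ≈ -0.189945 + 0.023054625 = -0.166890375
= -16.6890375%.

-16.69%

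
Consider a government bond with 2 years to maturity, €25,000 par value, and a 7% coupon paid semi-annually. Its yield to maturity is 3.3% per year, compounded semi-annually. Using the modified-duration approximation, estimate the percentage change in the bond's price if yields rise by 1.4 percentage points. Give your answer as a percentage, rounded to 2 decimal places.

Periodic yield y = 0.0165. Modified duration first:
  t   CF        PV=CF/(1+0.0165)^t    t·PV
  1       875.00       860.7969       860.7969
  2       875.00       846.8243     1,693.6485
  3       875.00       833.0785     2,499.2354
  4    25,875.00    24,235.4354    96,941.7416
  Σ                 26,776.1350   101,995.4224
P = 26,776.1350; D_Mac = 3.80919 half-year periods = 1.90460 yrs; D_mod = 1.90460/(1+0.0165) = 1.87368 yrs.
ΔP/P ≈ -D_mod · Δy = -1.87368 × (+0.014) = -0.026232 = -2.6232%.

-2.62%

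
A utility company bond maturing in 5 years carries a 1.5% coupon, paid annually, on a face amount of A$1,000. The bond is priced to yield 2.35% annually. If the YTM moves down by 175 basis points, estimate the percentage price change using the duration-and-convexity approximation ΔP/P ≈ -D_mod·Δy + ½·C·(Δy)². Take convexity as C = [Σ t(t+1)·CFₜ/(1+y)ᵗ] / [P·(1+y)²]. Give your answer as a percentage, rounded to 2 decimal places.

+8.72%

With y = 0.0235:
  t   CF        PV=CF/(1+0.0235)^t    t·PV        t(t+1)·PV
  1        15.00        14.6556        14.6556          29.3112
  2        15.00        14.3191        28.6382          85.9146
  3        15.00        13.9903        41.9710         167.8839
  4        15.00        13.6691        54.6764         273.3820
  5     1,015.00       903.7053     4,518.5263      27,111.1576
  Σ                    960.3394     4,658.4674      27,667.6492
P = 960.3394; D_Mac = 4.85086 yrs; D_mod = 4.73948 yrs; C = 27.50248.
Duration effect: -4.73948 × (-0.0175) = +0.082941
Convexity effect: 0.5 × 27.50248 × (-0.0175)² = +0.0042113
ΔP/P ≈ +0.082941 + 0.0042113 = +0.087152 = +8.7152%.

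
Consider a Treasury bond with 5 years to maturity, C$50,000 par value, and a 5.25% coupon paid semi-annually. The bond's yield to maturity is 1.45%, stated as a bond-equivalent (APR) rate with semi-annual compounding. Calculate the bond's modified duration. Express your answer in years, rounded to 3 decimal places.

Periodic yield y = 0.00725. First find Macaulay duration:
  t   CF        PV=CF/(1+0.00725)^t    t·PV
  1     1,312.50     1,303.0529     1,303.0529
  2     1,312.50     1,293.6737     2,587.3475
  3     1,312.50     1,284.3621     3,853.0863
  4     1,312.50     1,275.1175     5,100.4700
  5     1,312.50     1,265.9394     6,329.6972
  6     1,312.50     1,256.8274     7,540.9647
  7     1,312.50     1,247.7810     8,734.4672
  8     1,312.50     1,238.7997     9,910.3979
  9     1,312.50     1,229.8831    11,068.9477
  10   51,312.50    47,736.4824   477,364.8243
  Σ                 59,131.9194   533,793.2557
P = 59,131.9194; Macaulay duration = 533,793.2557 / 59,131.9194 = 9.02716 half-year periods = 4.51358 years.
Modified duration = D_Mac / (1 + y) = 4.51358 / 1.00725 = 4.48109 years.

4.481 years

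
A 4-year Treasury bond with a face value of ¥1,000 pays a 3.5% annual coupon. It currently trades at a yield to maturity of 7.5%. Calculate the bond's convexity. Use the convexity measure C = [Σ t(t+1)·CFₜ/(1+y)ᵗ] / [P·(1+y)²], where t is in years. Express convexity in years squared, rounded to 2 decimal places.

16.07

With y = 0.075:
  t   CF        PV=CF/(1+0.075)^t    t·PV        t(t+1)·PV
  1        35.00        32.5581        32.5581          65.1163
  2        35.00        30.2866        60.5733         181.7198
  3        35.00        28.1736        84.5209         338.0834
  4     1,035.00       775.0085     3,100.0342      15,500.1710
  Σ                    866.0269     3,277.6865      16,085.0905
P = 866.0269.
Convexity = Σ t(t+1)·PV / [P·(1+y)²] = 16,085.0905 / (866.0269 × 1.155625) = 16.07219.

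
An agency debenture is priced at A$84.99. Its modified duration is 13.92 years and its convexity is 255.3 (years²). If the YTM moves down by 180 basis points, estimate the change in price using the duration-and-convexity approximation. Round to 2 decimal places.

Duration effect: -D_mod·Δy = -13.92 × (-0.018) = +0.250560
Convexity effect: ½·C·(Δy)² = 0.5 × 255.3 × (-0.018)² = +0.0413586
ΔP/P ≈ +0.250560 + 0.0413586 = +0.2919186
ΔP ≈ 84.99 × (+0.2919186) = +24.810161814.

+A$24.81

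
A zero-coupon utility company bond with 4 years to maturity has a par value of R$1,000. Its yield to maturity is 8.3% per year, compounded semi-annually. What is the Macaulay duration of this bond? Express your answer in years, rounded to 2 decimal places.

4.00 years

A zero-coupon bond has a single cash flow at maturity, so its Macaulay duration equals its maturity: 4 years.
(Equivalently: 8 semi-annual periods ÷ 2 = 4 years.)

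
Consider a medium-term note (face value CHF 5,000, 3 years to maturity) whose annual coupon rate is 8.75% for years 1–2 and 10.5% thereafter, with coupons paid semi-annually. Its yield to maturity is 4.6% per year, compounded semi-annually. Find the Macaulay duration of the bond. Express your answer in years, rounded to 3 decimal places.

2.721 years

Periodic yield y = 0.023. Discount each cash flow and weight by its period:
  t   CF        PV=CF/(1+0.023)^t    t·PV
  1       218.75       213.8319       213.8319
  2       218.75       209.0243       418.0486
  3       218.75       204.3248       612.9745
  4       218.75       199.7310       798.9241
  5       262.50       234.2886     1,171.4430
  6     5,262.50     4,591.3279    27,547.9672
  Σ                  5,652.5285    30,763.1892
Price P = Σ PV = 5,652.5285.
Macaulay duration = Σ(t·PV) / P = 30,763.1892 / 5,652.5285 = 5.44238 half-year periods.
In years: 5.44238 / 2 = 2.72119 years.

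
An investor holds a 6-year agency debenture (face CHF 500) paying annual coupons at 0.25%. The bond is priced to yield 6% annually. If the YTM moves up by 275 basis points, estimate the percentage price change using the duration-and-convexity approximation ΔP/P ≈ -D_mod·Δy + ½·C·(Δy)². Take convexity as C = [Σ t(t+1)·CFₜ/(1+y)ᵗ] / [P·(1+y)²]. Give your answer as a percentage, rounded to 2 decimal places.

With y = 0.06:
  t   CF        PV=CF/(1+0.06)^t    t·PV        t(t+1)·PV
  1         1.25         1.1792         1.1792           2.3585
  2         1.25         1.1125         2.2250           6.6750
  3         1.25         1.0495         3.1486          12.5943
  4         1.25         0.9901         3.9605          19.8023
  5         1.25         0.9341         4.6704          28.0222
  6       501.25       353.3615     2,120.1688      14,841.1818
  Σ                    358.6269     2,135.3525      14,910.6341
P = 358.6269; D_Mac = 5.95424 yrs; D_mod = 5.61721 yrs; C = 37.00339.
Duration effect: -5.61721 × (+0.0275) = -0.154473
Convexity effect: 0.5 × 37.00339 × (0.0275)² = +0.0139919
ΔP/P ≈ -0.154473 + 0.0139919 = -0.140481 = -14.0481%.

-14.05%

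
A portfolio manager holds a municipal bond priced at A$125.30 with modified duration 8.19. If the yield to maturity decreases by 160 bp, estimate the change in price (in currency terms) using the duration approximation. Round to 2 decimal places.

Duration approximation: ΔP/P ≈ -D_mod · Δy = -8.19 × (-0.016) = +0.131040.
ΔP ≈ 125.30 × (+0.131040) = +16.419312.

+A$16.42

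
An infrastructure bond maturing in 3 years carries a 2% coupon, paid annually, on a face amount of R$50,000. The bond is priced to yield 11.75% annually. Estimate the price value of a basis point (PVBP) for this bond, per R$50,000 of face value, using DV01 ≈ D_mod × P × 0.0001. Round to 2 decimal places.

R$10.03

Periodic yield y = 0.1175.
  t   CF        PV=CF/(1+0.1175)^t    t·PV
  1     1,000.00       894.8546       894.8546
  2     1,000.00       800.7647     1,601.5295
  3    51,000.00    36,544.9676   109,634.9027
  Σ                 38,240.5869   112,131.2867
P = 38,240.5869; D_Mac = 2.93226 yrs; D_mod = 2.62394 yrs.
DV01 ≈ 2.62394 × 38,240.5869 × 0.0001 = 10.034120.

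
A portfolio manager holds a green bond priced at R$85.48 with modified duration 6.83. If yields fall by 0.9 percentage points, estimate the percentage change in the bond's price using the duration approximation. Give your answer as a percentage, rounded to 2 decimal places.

Duration approximation: ΔP/P ≈ -D_mod · Δy = -6.83 × (-0.009) = +0.061470.
As a percentage: +6.1470%.

+6.15%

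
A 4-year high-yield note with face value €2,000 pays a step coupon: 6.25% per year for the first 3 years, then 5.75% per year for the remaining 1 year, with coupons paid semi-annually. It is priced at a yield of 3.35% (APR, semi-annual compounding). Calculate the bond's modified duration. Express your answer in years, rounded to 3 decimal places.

Periodic yield y = 0.01675. First find Macaulay duration:
  t   CF        PV=CF/(1+0.01675)^t    t·PV
  1        62.50        61.4704        61.4704
  2        62.50        60.4577       120.9154
  3        62.50        59.4617       178.3852
  4        62.50        58.4821       233.9286
  5        62.50        57.5187       287.5935
  6        62.50        56.5711       339.4268
  7        57.50        51.1880       358.3163
  8     2,057.50     1,801.4673    14,411.7388
  Σ                  2,206.6172    15,991.7750
P = 2,206.6172; Macaulay duration = 15,991.7750 / 2,206.6172 = 7.24719 half-year periods = 3.62360 years.
Modified duration = D_Mac / (1 + y) = 3.62360 / 1.01675 = 3.56390 years.

3.564 years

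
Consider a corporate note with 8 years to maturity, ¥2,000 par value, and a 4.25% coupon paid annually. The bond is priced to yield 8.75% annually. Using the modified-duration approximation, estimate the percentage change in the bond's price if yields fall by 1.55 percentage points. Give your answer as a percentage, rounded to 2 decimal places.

+9.62%

Periodic yield y = 0.0875. Modified duration first:
  t   CF        PV=CF/(1+0.0875)^t    t·PV
  1        85.00        78.1609        78.1609
  2        85.00        71.8721       143.7442
  3        85.00        66.0893       198.2679
  4        85.00        60.7718       243.0871
  5        85.00        55.8821       279.4104
  6        85.00        51.3858       308.3149
  7        85.00        47.2513       330.7593
  8     2,085.00     1,065.7907     8,526.3258
  Σ                  1,497.2041    10,108.0706
P = 1,497.2041; D_Mac = 6.75130 yrs; D_mod = 6.75130/(1+0.0875) = 6.20809 yrs.
ΔP/P ≈ -D_mod · Δy = -6.20809 × (-0.0155) = +0.096225 = +9.6225%.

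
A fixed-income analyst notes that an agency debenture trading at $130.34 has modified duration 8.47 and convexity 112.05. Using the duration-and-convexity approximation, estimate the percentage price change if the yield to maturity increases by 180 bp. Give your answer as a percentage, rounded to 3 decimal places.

Duration effect: -D_mod·Δy = -8.47 × (+0.018) = -0.152460
Convexity effect: ½·C·(Δy)² = 0.5 × 112.05 × (0.018)² = +0.0181521
ΔP/P ≈ -0.152460 + 0.0181521 = -0.1343079
= -13.43079%.

-13.431%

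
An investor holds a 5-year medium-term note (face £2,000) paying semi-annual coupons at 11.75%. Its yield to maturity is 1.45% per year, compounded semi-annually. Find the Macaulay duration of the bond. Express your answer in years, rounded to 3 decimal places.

4.139 years

Periodic yield y = 0.00725. Discount each cash flow and weight by its period:
  t   CF        PV=CF/(1+0.00725)^t    t·PV
  1       117.50       116.6543       116.6543
  2       117.50       115.8146       231.6292
  3       117.50       114.9810       344.9430
  4       117.50       114.1534       456.6135
  5       117.50       113.3317       566.6586
  6       117.50       112.5160       675.0959
  7       117.50       111.7061       781.9428
  8       117.50       110.9021       887.2166
  9       117.50       110.1038       990.9344
  10    2,117.50     1,969.9294    19,699.2938
  Σ                  2,990.0923    24,750.9820
Price P = Σ PV = 2,990.0923.
Macaulay duration = Σ(t·PV) / P = 24,750.9820 / 2,990.0923 = 8.27766 half-year periods.
In years: 8.27766 / 2 = 4.13883 years.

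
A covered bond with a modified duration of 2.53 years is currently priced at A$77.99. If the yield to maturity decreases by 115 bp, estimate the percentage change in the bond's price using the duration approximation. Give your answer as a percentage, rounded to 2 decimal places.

Duration approximation: ΔP/P ≈ -D_mod · Δy = -2.53 × (-0.0115) = +0.029095.
As a percentage: +2.9095%.

+2.91%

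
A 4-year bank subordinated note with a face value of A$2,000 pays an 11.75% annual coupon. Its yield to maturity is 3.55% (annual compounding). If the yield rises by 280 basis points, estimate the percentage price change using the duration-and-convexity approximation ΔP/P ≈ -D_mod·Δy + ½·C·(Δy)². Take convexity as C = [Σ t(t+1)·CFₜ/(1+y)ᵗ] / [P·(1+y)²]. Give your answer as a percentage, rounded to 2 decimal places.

-8.83%

With y = 0.0355:
  t   CF        PV=CF/(1+0.0355)^t    t·PV        t(t+1)·PV
  1       235.00       226.9435       226.9435         453.8870
  2       235.00       219.1632       438.3264       1,314.9793
  3       235.00       211.6496       634.9489       2,539.7958
  4     2,235.00     1,943.9143     7,775.6572      38,878.2860
  Σ                  2,601.6707     9,075.8761      43,186.9481
P = 2,601.6707; D_Mac = 3.48848 yrs; D_mod = 3.36888 yrs; C = 15.48103.
Duration effect: -3.36888 × (+0.028) = -0.094329
Convexity effect: 0.5 × 15.48103 × (0.028)² = +0.0060686
ΔP/P ≈ -0.094329 + 0.0060686 = -0.088260 = -8.8260%.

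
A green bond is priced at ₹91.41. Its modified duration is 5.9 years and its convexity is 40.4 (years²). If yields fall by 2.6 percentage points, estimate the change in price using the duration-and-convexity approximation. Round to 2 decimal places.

Duration effect: -D_mod·Δy = -5.9 × (-0.026) = +0.153400
Convexity effect: ½·C·(Δy)² = 0.5 × 40.4 × (-0.026)² = +0.0136552
ΔP/P ≈ +0.153400 + 0.0136552 = +0.1670552
ΔP ≈ 91.41 × (+0.1670552) = +15.270515832.

+₹15.27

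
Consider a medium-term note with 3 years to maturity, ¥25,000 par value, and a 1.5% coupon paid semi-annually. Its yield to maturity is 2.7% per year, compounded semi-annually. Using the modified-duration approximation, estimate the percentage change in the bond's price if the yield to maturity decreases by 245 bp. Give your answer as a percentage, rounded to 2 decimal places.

+7.12%

Periodic yield y = 0.0135. Modified duration first:
  t   CF        PV=CF/(1+0.0135)^t    t·PV
  1       187.50       185.0025       185.0025
  2       187.50       182.5382       365.0764
  3       187.50       180.1068       540.3203
  4       187.50       177.7077       710.8308
  5       187.50       175.3406       876.7030
  6    25,187.50    23,240.3436   139,442.0618
  Σ                 24,141.0394   142,119.9948
P = 24,141.0394; D_Mac = 5.88707 half-year periods = 2.94354 yrs; D_mod = 2.94354/(1+0.0135) = 2.90433 yrs.
ΔP/P ≈ -D_mod · Δy = -2.90433 × (-0.0245) = +0.071156 = +7.1156%.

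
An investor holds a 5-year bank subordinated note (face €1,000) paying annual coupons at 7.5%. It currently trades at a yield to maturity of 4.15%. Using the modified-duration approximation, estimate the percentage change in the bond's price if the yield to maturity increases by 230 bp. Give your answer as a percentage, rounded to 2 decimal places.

Periodic yield y = 0.0415. Modified duration first:
  t   CF        PV=CF/(1+0.0415)^t    t·PV
  1        75.00        72.0115        72.0115
  2        75.00        69.1421       138.2842
  3        75.00        66.3871       199.1612
  4        75.00        63.7418       254.9671
  5     1,075.00       877.2272     4,386.1360
  Σ                  1,148.5097     5,050.5601
P = 1,148.5097; D_Mac = 4.39749 yrs; D_mod = 4.39749/(1+0.0415) = 4.22227 yrs.
ΔP/P ≈ -D_mod · Δy = -4.22227 × (+0.023) = -0.097112 = -9.7112%.

-9.71%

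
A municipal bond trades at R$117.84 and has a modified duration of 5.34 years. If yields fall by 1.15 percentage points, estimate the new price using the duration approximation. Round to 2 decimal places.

Duration approximation: ΔP/P ≈ -D_mod · Δy = -5.34 × (-0.0115) = +0.061410.
New price ≈ 117.84 × (1 + 0.061410) = 125.0765544.

R$125.08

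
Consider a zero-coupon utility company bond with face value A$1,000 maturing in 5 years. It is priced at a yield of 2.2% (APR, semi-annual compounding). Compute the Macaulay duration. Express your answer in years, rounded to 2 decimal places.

A zero-coupon bond has a single cash flow at maturity, so its Macaulay duration equals its maturity: 5 years.
(Equivalently: 10 semi-annual periods ÷ 2 = 5 years.)

5.00 years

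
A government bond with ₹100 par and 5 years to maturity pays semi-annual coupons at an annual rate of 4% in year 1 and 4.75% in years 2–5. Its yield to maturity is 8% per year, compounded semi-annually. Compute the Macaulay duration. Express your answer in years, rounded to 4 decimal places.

Periodic yield y = 0.04. Discount each cash flow and weight by its period:
  t   CF        PV=CF/(1+0.04)^t    t·PV
  1        2.000         1.9231         1.9231
  2        2.000         1.8491         3.6982
  3        2.375         2.1114         6.3341
  4        2.375         2.0302         8.1206
  5        2.375         1.9521         9.7604
  6        2.375         1.8770        11.2620
  7        2.375         1.8048        12.6336
  8        2.375         1.7354        13.8831
  9        2.375         1.6686        15.0178
  10     102.375        69.1609       691.6088
  Σ                     86.1125       774.2418
Price P = Σ PV = 86.1125.
Macaulay duration = Σ(t·PV) / P = 774.2418 / 86.1125 = 8.99105 half-year periods.
In years: 8.99105 / 2 = 4.49552 years.

4.4955 years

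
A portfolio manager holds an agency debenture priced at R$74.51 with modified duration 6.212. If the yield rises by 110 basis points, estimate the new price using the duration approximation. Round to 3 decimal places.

Duration approximation: ΔP/P ≈ -D_mod · Δy = -6.212 × (+0.011) = -0.068332.
New price ≈ 74.51 × (1 - 0.068332) = 69.41858268.

R$69.419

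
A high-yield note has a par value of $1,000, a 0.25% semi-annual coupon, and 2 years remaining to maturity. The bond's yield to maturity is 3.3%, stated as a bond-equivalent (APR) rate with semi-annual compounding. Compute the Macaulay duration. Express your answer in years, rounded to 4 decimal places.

Periodic yield y = 0.0165. Discount each cash flow and weight by its period:
  t   CF        PV=CF/(1+0.0165)^t    t·PV
  1         1.25         1.2297         1.2297
  2         1.25         1.2097         2.4195
  3         1.25         1.1901         3.5703
  4     1,001.25       937.8060     3,751.2239
  Σ                    941.4355     3,758.4435
Price P = Σ PV = 941.4355.
Macaulay duration = Σ(t·PV) / P = 3,758.4435 / 941.4355 = 3.99225 half-year periods.
In years: 3.99225 / 2 = 1.99612 years.

1.9961 years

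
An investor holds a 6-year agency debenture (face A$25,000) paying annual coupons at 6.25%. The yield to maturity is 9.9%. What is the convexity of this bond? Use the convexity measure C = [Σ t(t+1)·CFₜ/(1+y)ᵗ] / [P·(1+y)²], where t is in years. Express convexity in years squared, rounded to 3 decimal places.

With y = 0.099:
  t   CF        PV=CF/(1+0.099)^t    t·PV        t(t+1)·PV
  1     1,562.50     1,421.7470     1,421.7470       2,843.4941
  2     1,562.50     1,293.6734     2,587.3468       7,762.0403
  3     1,562.50     1,177.1368     3,531.4105      14,125.6420
  4     1,562.50     1,071.0981     4,284.3925      21,421.9624
  5     1,562.50       974.6116     4,873.0579      29,238.3472
  6    26,562.50    15,075.8842    90,455.3052     633,187.1363
  Σ                 21,014.1511   107,153.2598     708,578.6222
P = 21,014.1511.
Convexity = Σ t(t+1)·PV / [P·(1+y)²] = 708,578.6222 / (21,014.1511 × 1.207801) = 27.91778.

27.918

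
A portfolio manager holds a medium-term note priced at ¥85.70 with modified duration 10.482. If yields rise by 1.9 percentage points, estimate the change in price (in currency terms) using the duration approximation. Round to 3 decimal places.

Duration approximation: ΔP/P ≈ -D_mod · Δy = -10.482 × (+0.019) = -0.199158.
ΔP ≈ 85.70 × (-0.199158) = -17.0678406.

-¥17.068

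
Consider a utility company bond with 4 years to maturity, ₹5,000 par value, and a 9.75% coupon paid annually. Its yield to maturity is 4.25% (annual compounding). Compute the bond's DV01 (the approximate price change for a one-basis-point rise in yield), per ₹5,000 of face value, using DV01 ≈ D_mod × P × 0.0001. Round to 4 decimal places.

Periodic yield y = 0.0425.
  t   CF        PV=CF/(1+0.0425)^t    t·PV
  1       487.50       467.6259       467.6259
  2       487.50       448.5620       897.1240
  3       487.50       430.2753     1,290.8259
  4     5,487.50     4,645.9045    18,583.6180
  Σ                  5,992.3677    21,239.1939
P = 5,992.3677; D_Mac = 3.54437 yrs; D_mod = 3.39988 yrs.
DV01 ≈ 3.39988 × 5,992.3677 × 0.0001 = 2.037333.

₹2.0373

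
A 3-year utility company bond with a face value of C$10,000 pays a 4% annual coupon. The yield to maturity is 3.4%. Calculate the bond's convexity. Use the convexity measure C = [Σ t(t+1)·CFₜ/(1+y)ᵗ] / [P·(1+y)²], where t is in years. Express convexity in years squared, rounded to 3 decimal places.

10.661

With y = 0.034:
  t   CF        PV=CF/(1+0.034)^t    t·PV        t(t+1)·PV
  1       400.00       386.8472       386.8472         773.6944
  2       400.00       374.1269       748.2538       2,244.7613
  3    10,400.00     9,407.4458    28,222.3373     112,889.3491
  Σ                 10,168.4198    29,357.4382     115,907.8048
P = 10,168.4198.
Convexity = Σ t(t+1)·PV / [P·(1+y)²] = 115,907.8048 / (10,168.4198 × 1.069156) = 10.66150.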